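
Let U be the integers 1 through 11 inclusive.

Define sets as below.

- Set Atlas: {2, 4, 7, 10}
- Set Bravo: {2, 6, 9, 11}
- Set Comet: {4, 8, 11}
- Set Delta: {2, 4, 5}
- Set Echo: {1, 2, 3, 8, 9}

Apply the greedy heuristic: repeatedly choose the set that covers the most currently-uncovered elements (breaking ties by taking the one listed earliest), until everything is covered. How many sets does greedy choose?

Greedy: pick Echo (covers 5 new) → pick Atlas (covers 3 new) → pick Bravo (covers 2 new) → pick Delta (covers 1 new). Total picks: 4.

4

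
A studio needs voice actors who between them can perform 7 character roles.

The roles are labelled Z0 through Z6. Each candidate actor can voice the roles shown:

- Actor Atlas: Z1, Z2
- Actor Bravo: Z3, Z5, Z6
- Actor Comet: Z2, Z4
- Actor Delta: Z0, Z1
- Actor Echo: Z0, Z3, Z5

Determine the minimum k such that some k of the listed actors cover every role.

Bravo and Comet and Delta together: Bravo ∪ Comet ∪ Delta = {Z0, Z1, Z2, Z3, Z4, Z5, Z6} — every role is covered.
Each actor has at most 3 roles, and 2·3 = 6 < 7 — so at least 3 actors are needed, and 3 is optimal.

3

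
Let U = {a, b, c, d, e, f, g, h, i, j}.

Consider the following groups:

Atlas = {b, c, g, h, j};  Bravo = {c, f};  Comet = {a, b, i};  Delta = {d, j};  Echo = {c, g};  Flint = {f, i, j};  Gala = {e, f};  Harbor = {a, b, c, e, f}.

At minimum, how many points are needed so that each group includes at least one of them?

Take T = {b, d, f, g}. Each listed group contains at least one of these, so T is a hitting set of size 4.
The groups Comet, Delta, Echo, Gala are pairwise disjoint, so any hitting set needs a separate point for each — at least 4. Hence 4 is optimal.

4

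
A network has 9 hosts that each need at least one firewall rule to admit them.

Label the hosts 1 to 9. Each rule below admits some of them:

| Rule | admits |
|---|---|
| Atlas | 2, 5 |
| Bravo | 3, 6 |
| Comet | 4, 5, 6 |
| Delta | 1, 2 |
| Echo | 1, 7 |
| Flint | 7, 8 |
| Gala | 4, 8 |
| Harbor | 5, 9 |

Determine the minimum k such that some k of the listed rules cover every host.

Take {Atlas, Bravo, Echo, Gala, Harbor}. Their union is {1, 2, 3, 4, 5, 6, 7, 8, 9}, which is all 9 hosts.
Only Bravo contains 3, so Bravo is forced; the remaining 7 hosts need at least 4 more rules (each remaining rule adds at most 2) — so at least 5 rules are needed, and 5 is optimal.

5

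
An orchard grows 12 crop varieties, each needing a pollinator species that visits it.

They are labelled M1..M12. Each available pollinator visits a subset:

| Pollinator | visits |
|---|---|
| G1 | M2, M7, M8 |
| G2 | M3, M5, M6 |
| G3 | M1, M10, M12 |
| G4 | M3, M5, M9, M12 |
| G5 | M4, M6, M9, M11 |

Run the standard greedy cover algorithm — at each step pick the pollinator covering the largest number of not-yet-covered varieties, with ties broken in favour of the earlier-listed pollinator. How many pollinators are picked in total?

Greedy: pick G4 (covers 4 new) → pick G1 (covers 3 new) → pick G5 (covers 3 new) → pick G3 (covers 2 new). Total picks: 4.

4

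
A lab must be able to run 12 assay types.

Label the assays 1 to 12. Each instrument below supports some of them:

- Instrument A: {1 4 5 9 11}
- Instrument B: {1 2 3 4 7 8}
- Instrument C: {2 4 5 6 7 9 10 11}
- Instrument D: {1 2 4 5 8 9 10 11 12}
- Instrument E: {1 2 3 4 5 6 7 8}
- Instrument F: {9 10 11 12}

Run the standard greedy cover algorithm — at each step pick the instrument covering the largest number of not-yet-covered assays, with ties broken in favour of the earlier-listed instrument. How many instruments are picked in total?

Greedy: pick D (covers 9 new) → pick E (covers 3 new). Total picks: 2.

2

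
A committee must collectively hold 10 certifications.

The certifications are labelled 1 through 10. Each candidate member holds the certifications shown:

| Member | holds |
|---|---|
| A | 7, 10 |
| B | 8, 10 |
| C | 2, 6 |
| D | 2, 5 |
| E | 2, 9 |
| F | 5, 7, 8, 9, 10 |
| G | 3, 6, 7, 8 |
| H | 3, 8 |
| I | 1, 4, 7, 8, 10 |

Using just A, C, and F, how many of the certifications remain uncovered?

Union of A, C, F = {2, 5, 6, 7, 8, 9, 10}.
Not covered: 1, 3, 4 — 3 certifications.

3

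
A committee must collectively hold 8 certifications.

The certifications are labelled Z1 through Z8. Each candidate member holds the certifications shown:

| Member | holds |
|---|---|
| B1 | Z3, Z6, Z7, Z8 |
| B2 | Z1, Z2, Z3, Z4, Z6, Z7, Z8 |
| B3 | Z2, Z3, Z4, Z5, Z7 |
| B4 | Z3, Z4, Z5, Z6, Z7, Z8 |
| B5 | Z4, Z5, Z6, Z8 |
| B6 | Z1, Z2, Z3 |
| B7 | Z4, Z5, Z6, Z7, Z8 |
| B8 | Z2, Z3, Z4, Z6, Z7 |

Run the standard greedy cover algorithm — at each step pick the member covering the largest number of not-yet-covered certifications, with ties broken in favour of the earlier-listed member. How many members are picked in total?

Greedy: pick B2 (covers 7 new) → pick B3 (covers 1 new). Total picks: 2.

2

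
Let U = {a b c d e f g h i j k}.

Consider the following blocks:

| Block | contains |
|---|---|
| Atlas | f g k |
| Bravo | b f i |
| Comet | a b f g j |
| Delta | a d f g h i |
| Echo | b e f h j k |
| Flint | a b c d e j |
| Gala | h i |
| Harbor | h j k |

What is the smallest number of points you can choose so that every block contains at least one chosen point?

T = {a, i, k} meets every block (each contains at least one member of T), and |T| = 3.
The blocks Atlas, Flint, Gala are pairwise disjoint, so any hitting set needs a separate point for each — at least 3. Hence 3 is optimal.

3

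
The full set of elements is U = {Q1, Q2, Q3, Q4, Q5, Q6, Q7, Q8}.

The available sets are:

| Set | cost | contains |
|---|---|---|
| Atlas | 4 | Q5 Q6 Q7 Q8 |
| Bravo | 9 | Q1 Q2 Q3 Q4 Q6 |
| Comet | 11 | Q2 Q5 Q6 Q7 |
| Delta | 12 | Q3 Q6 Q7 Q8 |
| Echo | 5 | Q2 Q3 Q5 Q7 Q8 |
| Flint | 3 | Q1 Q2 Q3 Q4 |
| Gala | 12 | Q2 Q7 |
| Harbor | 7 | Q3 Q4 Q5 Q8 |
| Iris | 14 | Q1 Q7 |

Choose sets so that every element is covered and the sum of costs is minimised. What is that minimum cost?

7

Atlas, Flint together cover every element (Atlas ∪ Flint = {Q1, Q2, Q3, Q4, Q5, Q6, Q7, Q8}); total cost 4 + 3 = 7.
No covering selection has total cost below 7.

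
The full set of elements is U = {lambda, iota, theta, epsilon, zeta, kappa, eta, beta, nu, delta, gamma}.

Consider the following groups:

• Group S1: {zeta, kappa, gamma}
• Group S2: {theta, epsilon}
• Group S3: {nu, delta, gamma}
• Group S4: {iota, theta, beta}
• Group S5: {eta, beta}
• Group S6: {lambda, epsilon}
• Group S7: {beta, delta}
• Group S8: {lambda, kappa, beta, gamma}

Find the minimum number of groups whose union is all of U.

S1 and S3 and S4 and S5 and S6 together: S1 ∪ S3 ∪ S4 ∪ S5 ∪ S6 = {lambda, iota, theta, epsilon, zeta, kappa, eta, beta, nu, delta, gamma} — every element is covered.
No 4 of the 8 groups cover everything (all 70 combinations miss at least one element), so 5 is optimal.

5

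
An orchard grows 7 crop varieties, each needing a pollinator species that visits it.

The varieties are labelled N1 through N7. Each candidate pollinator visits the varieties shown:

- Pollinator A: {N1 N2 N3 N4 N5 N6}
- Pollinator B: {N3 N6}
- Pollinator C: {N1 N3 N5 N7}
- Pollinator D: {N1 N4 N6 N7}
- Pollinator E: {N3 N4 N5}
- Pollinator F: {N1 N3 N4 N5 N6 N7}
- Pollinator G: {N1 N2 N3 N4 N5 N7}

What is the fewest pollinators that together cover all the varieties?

Take {B, G}. Their union is {N1, N2, N3, N4, N5, N6, N7}, which is all 7 varieties.
No single pollinator has all 7 varieties (the largest, A, has 6), so 2 is optimal.

2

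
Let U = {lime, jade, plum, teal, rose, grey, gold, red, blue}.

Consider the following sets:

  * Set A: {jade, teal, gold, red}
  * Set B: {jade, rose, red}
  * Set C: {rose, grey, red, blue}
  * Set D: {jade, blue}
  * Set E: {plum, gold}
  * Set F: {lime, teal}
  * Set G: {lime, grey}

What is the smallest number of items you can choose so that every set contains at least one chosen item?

Take H = {lime, jade, plum, rose}. Each listed set contains at least one of these, so H is a hitting set of size 4.
No choice of 3 items meets every set, so 4 is the minimum.

4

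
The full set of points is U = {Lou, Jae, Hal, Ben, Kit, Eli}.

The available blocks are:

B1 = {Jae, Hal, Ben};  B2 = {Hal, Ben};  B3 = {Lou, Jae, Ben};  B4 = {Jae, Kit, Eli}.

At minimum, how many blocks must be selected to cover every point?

B2 and B3 and B4 together: B2 ∪ B3 ∪ B4 = {Lou, Jae, Hal, Ben, Kit, Eli} — every point is covered.
Only B3 contains Lou, so B3 is forced; the remaining 3 points need at least 2 more blocks (each remaining block adds at most 2) — so at least 3 blocks are needed, and 3 is optimal.

3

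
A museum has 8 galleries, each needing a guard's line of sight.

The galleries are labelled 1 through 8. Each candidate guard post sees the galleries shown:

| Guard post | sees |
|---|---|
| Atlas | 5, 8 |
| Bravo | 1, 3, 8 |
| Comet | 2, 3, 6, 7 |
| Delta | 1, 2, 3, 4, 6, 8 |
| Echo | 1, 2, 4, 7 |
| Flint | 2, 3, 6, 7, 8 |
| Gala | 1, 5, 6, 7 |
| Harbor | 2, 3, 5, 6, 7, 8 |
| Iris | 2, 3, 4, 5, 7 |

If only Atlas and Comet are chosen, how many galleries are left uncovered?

2

Union of Atlas, Comet = {2, 3, 5, 6, 7, 8}.
Not covered: 1, 4 — 2 galleries.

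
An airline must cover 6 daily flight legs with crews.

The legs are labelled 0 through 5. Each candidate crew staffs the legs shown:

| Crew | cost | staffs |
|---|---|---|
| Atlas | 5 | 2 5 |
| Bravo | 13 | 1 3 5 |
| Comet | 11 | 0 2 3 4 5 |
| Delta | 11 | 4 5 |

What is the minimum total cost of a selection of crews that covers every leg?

Bravo, Comet together cover every leg (Bravo ∪ Comet = {0, 1, 2, 3, 4, 5}); total cost 13 + 11 = 24.
No covering selection has total cost below 24.

24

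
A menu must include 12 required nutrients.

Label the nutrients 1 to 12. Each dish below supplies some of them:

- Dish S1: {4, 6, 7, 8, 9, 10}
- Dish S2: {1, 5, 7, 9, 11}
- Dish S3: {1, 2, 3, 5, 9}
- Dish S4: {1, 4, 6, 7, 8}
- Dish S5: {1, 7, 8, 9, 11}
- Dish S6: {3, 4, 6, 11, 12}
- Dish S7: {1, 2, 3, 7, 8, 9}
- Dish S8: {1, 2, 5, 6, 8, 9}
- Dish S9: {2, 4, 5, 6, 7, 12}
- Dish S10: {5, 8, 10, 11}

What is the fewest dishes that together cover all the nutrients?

S6 and S7 and S10 together: S6 ∪ S7 ∪ S10 = {1, 2, 3, 4, 5, 6, 7, 8, 9, 10, 11, 12} — every nutrient is covered.
No 2 of the 10 dishes cover everything (all 45 combinations miss at least one nutrient), so 3 is optimal.

3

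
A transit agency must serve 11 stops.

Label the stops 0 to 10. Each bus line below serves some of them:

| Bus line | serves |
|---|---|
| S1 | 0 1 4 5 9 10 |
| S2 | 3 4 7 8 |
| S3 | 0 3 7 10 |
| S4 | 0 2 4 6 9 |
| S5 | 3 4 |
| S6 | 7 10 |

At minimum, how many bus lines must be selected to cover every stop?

S1 and S2 and S4 together: S1 ∪ S2 ∪ S4 = {0, 1, 2, 3, 4, 5, 6, 7, 8, 9, 10} — every stop is covered.
Only S1 contains 1, so S1 is forced; the remaining 5 stops need at least 2 more bus lines (each remaining bus line adds at most 3) — so at least 3 bus lines are needed, and 3 is optimal.

3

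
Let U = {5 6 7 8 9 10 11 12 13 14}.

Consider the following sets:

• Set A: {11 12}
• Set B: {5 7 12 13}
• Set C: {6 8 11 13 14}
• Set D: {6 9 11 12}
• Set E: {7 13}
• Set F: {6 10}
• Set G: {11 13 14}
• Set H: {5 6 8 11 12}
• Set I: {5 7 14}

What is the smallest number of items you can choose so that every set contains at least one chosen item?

3

Take T = {7, 10, 11}. Each listed set contains at least one of these, so T is a hitting set of size 3.
The sets A, F, I are pairwise disjoint, so any hitting set needs a separate item for each — at least 3. Hence 3 is optimal.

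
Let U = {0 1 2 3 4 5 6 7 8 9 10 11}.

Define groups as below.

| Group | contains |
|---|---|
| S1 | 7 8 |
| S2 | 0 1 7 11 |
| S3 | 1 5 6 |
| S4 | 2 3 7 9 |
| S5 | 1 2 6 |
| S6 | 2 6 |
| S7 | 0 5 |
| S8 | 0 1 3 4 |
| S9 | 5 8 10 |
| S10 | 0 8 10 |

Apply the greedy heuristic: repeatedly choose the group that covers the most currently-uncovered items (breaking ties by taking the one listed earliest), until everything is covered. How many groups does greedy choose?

Greedy: pick S2 (covers 4 new) → pick S4 (covers 3 new) → pick S9 (covers 3 new) → pick S3 (covers 1 new) → pick S8 (covers 1 new). Total picks: 5.

5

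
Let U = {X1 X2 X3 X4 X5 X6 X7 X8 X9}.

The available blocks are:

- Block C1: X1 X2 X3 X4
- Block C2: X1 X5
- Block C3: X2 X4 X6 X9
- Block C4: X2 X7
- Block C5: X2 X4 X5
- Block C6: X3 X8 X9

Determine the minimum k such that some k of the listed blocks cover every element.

4

C2, C3, C4, and C6 cover everything between them: the union {X1, X2, X3, X4, X5, X6, X7, X8, X9} is all of U.
Only C3 contains X6, so C3 is forced; the remaining 5 elements need at least 3 more blocks (each remaining block adds at most 2) — so at least 4 blocks are needed, and 4 is optimal.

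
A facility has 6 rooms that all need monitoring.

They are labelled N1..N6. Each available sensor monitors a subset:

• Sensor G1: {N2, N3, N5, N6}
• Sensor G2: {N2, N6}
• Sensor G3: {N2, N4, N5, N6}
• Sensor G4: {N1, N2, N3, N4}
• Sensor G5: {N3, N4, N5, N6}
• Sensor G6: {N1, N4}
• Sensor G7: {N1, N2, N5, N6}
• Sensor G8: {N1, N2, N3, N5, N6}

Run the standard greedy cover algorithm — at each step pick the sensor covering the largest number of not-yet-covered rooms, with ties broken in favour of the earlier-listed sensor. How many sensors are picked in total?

2

Greedy: pick G8 (covers 5 new) → pick G3 (covers 1 new). Total picks: 2.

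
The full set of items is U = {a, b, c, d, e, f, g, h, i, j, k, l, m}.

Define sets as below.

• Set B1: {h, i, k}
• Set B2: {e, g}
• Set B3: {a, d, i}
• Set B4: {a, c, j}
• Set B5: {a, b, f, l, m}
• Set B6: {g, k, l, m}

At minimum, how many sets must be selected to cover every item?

Take {B1, B2, B3, B4, B5}. Their union is {a, b, c, d, e, f, g, h, i, j, k, l, m}, which is all 13 items.
No 4 of the 6 sets cover everything (all 15 combinations miss at least one item), so 5 is optimal.

5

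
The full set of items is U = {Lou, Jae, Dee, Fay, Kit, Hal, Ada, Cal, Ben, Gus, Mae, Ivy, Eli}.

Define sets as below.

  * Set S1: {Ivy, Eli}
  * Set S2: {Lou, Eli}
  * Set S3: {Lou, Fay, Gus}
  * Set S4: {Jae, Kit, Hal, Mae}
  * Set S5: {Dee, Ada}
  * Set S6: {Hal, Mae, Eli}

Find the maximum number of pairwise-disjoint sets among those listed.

S1, S3, S4, S5 are pairwise disjoint (S1={Ivy,Eli}; S3={Lou,Fay,Gus}; S4={Jae,Kit,Hal,Mae}; S5={Dee,Ada}).
Every remaining set overlaps one of these, and no 5 of the listed sets are pairwise disjoint, so 4 is the maximum.

4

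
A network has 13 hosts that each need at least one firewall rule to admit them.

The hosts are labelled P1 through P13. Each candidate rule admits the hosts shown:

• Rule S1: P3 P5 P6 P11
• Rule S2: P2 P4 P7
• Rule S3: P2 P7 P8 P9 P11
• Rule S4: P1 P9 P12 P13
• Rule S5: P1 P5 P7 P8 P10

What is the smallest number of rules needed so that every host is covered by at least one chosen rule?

4

Take {S1, S2, S4, S5}. Their union is {P1, P2, P3, P4, P5, P6, P7, P8, P9, P10, P11, P12, P13}, which is all 13 hosts.
Only S1 contains P3, so S1 is forced; the remaining 9 hosts need at least 3 more rules (each remaining rule adds at most 4) — so at least 4 rules are needed, and 4 is optimal.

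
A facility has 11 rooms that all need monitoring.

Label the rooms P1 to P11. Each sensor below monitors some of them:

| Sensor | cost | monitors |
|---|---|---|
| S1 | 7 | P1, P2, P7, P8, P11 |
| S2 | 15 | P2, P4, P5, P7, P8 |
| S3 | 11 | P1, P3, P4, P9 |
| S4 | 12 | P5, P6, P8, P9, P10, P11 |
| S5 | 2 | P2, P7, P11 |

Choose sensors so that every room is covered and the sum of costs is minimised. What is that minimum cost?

S3, S4, S5 together cover every room (S3 ∪ S4 ∪ S5 = {P1, P2, P3, P4, P5, P6, P7, P8, P9, P10, P11}); total cost 11 + 12 + 2 = 25.
No covering selection has total cost below 25.

25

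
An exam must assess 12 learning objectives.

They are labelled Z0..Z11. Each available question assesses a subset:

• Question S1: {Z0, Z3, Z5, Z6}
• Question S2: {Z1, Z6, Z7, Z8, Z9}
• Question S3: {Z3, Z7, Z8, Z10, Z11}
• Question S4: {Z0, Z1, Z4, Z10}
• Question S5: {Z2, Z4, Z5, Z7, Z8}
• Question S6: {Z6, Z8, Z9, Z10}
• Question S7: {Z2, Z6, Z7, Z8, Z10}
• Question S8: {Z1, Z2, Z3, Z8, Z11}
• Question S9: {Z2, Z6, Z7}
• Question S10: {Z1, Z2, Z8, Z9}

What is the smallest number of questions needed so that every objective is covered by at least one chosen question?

4

Take {S1, S3, S5, S10}. Their union is {Z0, Z1, Z2, Z3, Z4, Z5, Z6, Z7, Z8, Z9, Z10, Z11}, which is all 12 objectives.
No 3 of the 10 questions cover everything (all 120 combinations miss at least one objective), so 4 is optimal.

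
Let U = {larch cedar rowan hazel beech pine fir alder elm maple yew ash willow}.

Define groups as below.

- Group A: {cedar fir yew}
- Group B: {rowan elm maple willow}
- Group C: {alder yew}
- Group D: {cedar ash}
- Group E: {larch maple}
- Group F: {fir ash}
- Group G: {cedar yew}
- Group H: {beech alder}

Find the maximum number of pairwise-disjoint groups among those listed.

4

B, F, G, H are pairwise disjoint (B={rowan,elm,maple,willow}; F={fir,ash}; G={cedar,yew}; H={beech,alder}).
Every remaining group overlaps one of these, and no 5 of the listed groups are pairwise disjoint, so 4 is the maximum.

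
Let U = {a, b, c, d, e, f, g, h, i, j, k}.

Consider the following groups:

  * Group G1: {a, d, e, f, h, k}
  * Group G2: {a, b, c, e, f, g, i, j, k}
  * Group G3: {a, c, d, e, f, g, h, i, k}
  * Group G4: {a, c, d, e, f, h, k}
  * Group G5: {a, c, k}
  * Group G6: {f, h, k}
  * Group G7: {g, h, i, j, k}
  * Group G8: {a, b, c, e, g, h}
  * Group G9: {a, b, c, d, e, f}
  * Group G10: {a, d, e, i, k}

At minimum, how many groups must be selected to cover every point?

G2 and G4 cover everything between them: the union {a, b, c, d, e, f, g, h, i, j, k} is all of U.
No single group has all 11 points (the largest, G2, has 9), so 2 is optimal.

2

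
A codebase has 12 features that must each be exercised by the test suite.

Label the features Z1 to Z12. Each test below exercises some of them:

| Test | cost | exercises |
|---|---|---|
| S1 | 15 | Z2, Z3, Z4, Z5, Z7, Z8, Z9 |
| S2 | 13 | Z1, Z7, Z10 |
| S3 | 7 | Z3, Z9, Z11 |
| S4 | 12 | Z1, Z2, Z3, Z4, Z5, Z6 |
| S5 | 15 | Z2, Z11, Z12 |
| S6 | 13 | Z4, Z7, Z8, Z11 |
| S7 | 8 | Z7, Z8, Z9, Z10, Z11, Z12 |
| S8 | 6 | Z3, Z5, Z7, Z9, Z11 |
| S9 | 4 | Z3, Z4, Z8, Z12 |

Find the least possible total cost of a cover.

20

S4, S7 together cover every feature (S4 ∪ S7 = {Z1, Z2, Z3, Z4, Z5, Z6, Z7, Z8, Z9, Z10, Z11, Z12}); total cost 12 + 8 = 20.
The greedy pick S9, S8, S4, S7 costs 30; no covering selection beats 20.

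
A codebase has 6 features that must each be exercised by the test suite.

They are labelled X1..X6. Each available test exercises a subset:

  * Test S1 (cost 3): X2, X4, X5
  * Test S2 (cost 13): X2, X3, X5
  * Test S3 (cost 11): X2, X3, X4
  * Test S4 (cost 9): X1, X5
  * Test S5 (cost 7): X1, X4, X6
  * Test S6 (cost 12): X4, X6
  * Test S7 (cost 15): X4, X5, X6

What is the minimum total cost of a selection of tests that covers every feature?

20

S2, S5 together cover every feature (S2 ∪ S5 = {X1, X2, X3, X4, X5, X6}); total cost 13 + 7 = 20.
The greedy pick S1, S5, S3 costs 21; no covering selection beats 20.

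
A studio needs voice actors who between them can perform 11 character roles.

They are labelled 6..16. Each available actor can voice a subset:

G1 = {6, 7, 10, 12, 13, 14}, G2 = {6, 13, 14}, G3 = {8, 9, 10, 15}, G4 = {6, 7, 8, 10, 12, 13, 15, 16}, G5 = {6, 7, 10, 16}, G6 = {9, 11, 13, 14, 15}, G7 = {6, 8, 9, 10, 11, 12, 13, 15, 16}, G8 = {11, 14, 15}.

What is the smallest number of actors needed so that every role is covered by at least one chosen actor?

2

G1 and G7 together: G1 ∪ G7 = {6, 7, 8, 9, 10, 11, 12, 13, 14, 15, 16} — every role is covered.
No single actor has all 11 roles (the largest, G7, has 9), so 2 is optimal.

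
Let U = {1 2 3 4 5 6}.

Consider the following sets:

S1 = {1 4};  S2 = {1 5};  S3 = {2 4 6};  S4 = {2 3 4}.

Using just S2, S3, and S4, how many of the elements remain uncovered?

0

Union of S2, S3, S4 = {1, 2, 3, 4, 5, 6} — that's every element, so 0 are uncovered.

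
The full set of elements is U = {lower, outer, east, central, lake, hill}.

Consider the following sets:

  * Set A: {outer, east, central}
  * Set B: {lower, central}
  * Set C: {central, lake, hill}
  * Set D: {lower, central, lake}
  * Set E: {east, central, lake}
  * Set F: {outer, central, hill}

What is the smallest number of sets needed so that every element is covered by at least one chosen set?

A, B, and C cover everything between them: the union {lower, outer, east, central, lake, hill} is all of U.
No 2 of the 6 sets cover everything (all 15 combinations miss at least one element), so 3 is optimal.

3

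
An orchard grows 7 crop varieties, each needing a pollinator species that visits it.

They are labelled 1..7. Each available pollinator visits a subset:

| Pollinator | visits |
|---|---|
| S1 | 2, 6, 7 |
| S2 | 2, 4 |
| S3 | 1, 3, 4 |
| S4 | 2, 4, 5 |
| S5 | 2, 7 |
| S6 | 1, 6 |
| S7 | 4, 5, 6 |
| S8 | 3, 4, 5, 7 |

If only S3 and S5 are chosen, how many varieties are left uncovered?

2

Union of S3, S5 = {1, 2, 3, 4, 7}.
Not covered: 5, 6 — 2 varieties.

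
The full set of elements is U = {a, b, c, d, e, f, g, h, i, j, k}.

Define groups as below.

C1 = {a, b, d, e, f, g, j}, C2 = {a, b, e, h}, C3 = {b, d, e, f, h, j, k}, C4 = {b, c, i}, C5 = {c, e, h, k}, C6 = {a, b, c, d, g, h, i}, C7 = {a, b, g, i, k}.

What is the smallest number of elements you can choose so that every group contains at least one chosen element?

Take T = {b, k}. Each listed group contains at least one of these, so T is a hitting set of size 2.
No single element lies in every group, so at least 2 are needed and 2 is optimal.

2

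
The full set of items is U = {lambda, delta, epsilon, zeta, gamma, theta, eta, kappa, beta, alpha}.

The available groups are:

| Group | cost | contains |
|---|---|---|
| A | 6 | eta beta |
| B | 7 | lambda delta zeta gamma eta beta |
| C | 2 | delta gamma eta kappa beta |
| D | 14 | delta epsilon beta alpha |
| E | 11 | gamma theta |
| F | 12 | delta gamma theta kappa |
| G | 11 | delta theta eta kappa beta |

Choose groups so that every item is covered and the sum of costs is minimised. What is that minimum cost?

B, D, G together cover every item (B ∪ D ∪ G = {lambda, delta, epsilon, zeta, gamma, theta, eta, kappa, beta, alpha}); total cost 7 + 14 + 11 = 32.
The greedy pick C, B, D, E costs 34; no covering selection beats 32.

32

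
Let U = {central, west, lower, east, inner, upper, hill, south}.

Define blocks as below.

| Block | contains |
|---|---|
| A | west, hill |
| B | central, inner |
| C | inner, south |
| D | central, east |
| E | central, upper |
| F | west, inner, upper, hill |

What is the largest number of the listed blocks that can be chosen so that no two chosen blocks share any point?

A, C, E are pairwise disjoint (A={west,hill}; C={inner,south}; E={central,upper}).
Every remaining block overlaps one of these, and no 4 of the listed blocks are pairwise disjoint, so 3 is the maximum.

3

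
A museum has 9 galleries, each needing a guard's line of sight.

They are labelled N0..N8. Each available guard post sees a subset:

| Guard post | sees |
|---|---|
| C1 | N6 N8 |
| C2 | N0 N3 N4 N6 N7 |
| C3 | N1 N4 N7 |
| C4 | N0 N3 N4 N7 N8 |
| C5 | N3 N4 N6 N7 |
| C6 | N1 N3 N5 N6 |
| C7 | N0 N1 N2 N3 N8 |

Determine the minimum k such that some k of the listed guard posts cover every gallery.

Take {C2, C6, C7}. Their union is {N0, N1, N2, N3, N4, N5, N6, N7, N8}, which is all 9 galleries.
Only C7 contains N2, so C7 is forced; the remaining 4 galleries need at least 2 more guard posts (each remaining guard post adds at most 3) — so at least 3 guard posts are needed, and 3 is optimal.

3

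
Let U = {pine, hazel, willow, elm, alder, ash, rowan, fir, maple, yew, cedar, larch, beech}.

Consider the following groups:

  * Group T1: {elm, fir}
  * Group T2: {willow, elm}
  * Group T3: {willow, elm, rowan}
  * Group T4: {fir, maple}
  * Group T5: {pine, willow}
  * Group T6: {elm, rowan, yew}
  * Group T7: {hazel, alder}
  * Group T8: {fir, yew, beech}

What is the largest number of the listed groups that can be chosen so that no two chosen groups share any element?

4

T4, T5, T6, T7 are pairwise disjoint (T4={fir,maple}; T5={pine,willow}; T6={elm,rowan,yew}; T7={hazel,alder}).
Every remaining group overlaps one of these, and no 5 of the listed groups are pairwise disjoint, so 4 is the maximum.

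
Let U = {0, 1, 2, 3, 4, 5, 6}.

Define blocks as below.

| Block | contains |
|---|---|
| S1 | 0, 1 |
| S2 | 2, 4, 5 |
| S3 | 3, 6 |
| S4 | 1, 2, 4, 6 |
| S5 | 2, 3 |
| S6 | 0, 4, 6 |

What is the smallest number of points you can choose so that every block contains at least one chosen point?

3

H = {0, 2, 6} meets every block (each contains at least one member of H), and |H| = 3.
The blocks S1, S2, S3 are pairwise disjoint, so any hitting set needs a separate point for each — at least 3. Hence 3 is optimal.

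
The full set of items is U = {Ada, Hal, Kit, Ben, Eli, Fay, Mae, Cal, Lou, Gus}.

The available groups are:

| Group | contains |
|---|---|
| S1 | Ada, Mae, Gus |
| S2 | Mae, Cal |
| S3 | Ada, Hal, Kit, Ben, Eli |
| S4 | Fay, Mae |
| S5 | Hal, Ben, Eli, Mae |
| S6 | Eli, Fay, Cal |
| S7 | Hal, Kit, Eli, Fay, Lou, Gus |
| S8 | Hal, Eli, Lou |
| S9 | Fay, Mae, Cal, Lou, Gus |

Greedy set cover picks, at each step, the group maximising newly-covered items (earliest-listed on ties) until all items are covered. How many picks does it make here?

Greedy: pick S7 (covers 6 new) → pick S1 (covers 2 new) → pick S2 (covers 1 new) → pick S3 (covers 1 new). Total picks: 4.
(The true minimum cover uses only 2 groups, so greedy is not optimal here.)

4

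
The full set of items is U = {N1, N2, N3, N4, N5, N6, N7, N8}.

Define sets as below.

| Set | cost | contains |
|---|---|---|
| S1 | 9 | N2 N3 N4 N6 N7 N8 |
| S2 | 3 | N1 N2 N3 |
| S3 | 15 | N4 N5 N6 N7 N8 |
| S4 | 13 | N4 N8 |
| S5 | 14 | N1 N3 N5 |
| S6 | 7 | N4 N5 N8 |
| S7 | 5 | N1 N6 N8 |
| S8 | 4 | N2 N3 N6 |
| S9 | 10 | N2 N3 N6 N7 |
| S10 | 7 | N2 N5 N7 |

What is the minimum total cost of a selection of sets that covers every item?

18

S2, S3 together cover every item (S2 ∪ S3 = {N1, N2, N3, N4, N5, N6, N7, N8}); total cost 3 + 15 = 18.
The greedy pick S2, S1, S6 costs 19; no covering selection beats 18.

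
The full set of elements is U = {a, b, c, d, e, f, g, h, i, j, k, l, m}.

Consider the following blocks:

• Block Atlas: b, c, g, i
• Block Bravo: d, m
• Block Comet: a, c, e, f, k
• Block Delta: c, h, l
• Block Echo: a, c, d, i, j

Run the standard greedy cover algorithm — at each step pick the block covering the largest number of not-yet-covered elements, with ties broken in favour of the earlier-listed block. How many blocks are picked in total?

5

Greedy: pick Comet (covers 5 new) → pick Atlas (covers 3 new) → pick Bravo (covers 2 new) → pick Delta (covers 2 new) → pick Echo (covers 1 new). Total picks: 5.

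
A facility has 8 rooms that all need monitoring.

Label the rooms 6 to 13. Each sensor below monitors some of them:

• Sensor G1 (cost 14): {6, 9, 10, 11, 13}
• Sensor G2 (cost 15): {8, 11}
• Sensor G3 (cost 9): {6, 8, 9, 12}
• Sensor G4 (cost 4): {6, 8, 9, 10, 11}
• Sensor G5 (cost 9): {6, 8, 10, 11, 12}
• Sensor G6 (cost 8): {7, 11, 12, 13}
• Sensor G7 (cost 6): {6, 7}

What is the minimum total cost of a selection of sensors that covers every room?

12

G4, G6 together cover every room (G4 ∪ G6 = {6, 7, 8, 9, 10, 11, 12, 13}); total cost 4 + 8 = 12.
No covering selection has total cost below 12.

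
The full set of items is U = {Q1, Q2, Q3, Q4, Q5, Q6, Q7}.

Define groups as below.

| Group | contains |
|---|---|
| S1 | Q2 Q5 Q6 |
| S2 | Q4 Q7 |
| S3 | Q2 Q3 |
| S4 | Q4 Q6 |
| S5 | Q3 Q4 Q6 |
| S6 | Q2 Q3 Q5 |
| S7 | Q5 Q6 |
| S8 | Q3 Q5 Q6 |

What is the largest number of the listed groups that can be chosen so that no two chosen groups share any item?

S2, S3, S7 are pairwise disjoint (S2={Q4,Q7}; S3={Q2,Q3}; S7={Q5,Q6}).
Every remaining group overlaps one of these, and no 4 of the listed groups are pairwise disjoint, so 3 is the maximum.

3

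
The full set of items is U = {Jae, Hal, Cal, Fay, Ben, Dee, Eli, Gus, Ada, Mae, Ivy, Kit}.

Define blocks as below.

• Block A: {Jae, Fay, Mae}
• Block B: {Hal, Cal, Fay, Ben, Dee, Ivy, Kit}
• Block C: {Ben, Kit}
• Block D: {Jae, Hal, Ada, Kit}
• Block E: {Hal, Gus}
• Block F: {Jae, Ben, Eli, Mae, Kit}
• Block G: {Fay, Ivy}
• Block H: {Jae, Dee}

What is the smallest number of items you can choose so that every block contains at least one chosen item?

4

The 4 items {Jae, Fay, Gus, Kit} hit every block.
The blocks C, E, G, H are pairwise disjoint, so any hitting set needs a separate item for each — at least 4. Hence 4 is optimal.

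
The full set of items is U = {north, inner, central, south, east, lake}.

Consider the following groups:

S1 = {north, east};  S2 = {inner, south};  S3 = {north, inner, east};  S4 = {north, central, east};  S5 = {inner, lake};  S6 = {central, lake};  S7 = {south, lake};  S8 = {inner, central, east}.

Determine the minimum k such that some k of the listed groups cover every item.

S2 and S4 and S6 together: S2 ∪ S4 ∪ S6 = {north, inner, central, south, east, lake} — every item is covered.
No 2 of the 8 groups cover everything (all 28 combinations miss at least one item), so 3 is optimal.

3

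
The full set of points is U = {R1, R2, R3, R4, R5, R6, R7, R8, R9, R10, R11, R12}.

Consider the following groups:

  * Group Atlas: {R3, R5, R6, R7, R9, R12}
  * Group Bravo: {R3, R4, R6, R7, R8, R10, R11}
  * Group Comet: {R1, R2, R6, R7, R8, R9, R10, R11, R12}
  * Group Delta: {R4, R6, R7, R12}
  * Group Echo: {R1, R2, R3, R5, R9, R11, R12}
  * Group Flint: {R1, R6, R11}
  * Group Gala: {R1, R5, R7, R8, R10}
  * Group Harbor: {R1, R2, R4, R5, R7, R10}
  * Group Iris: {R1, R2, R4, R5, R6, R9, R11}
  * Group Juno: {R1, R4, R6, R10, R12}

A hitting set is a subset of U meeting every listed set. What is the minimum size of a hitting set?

Take H = {R1, R7}. Each listed group contains at least one of these, so H is a hitting set of size 2.
No single point lies in every group, so at least 2 are needed and 2 is optimal.

2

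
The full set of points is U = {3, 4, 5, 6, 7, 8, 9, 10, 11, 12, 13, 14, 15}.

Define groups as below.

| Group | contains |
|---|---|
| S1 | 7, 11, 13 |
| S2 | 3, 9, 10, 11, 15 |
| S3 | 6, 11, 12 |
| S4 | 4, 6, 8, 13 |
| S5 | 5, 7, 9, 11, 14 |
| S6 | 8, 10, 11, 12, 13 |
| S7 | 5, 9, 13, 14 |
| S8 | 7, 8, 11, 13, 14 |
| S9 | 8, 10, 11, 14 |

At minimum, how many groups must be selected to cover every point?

4

S2, S3, S4, and S5 cover everything between them: the union {3, 4, 5, 6, 7, 8, 9, 10, 11, 12, 13, 14, 15} is all of U.
No 3 of the 9 groups cover everything (all 84 combinations miss at least one point), so 4 is optimal.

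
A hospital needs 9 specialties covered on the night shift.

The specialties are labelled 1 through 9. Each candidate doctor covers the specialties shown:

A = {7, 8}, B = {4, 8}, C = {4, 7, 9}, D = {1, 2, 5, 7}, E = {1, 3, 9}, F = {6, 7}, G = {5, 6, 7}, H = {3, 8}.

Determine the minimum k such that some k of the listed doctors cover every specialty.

4

Take {C, D, F, H}. Their union is {1, 2, 3, 4, 5, 6, 7, 8, 9}, which is all 9 specialties.
Only D contains 2, so D is forced; the remaining 5 specialties need at least 3 more doctors (each remaining doctor adds at most 2) — so at least 4 doctors are needed, and 4 is optimal.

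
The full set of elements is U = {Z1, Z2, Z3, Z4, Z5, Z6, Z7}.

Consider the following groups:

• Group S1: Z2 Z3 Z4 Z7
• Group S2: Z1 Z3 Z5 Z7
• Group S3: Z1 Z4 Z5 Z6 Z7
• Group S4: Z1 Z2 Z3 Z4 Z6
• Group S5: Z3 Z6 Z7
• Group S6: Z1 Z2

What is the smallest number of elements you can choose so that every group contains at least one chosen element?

The 2 elements {Z1, Z3} hit every group.
The groups S5, S6 are pairwise disjoint, so any hitting set needs a separate element for each — at least 2. Hence 2 is optimal.

2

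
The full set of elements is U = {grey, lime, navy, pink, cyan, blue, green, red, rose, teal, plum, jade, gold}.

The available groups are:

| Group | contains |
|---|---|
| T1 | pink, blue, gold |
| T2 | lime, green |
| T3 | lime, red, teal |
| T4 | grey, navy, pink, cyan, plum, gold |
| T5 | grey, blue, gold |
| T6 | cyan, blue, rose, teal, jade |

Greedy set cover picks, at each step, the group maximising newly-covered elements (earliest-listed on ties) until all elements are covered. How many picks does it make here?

Greedy: pick T4 (covers 6 new) → pick T6 (covers 4 new) → pick T2 (covers 2 new) → pick T3 (covers 1 new). Total picks: 4.

4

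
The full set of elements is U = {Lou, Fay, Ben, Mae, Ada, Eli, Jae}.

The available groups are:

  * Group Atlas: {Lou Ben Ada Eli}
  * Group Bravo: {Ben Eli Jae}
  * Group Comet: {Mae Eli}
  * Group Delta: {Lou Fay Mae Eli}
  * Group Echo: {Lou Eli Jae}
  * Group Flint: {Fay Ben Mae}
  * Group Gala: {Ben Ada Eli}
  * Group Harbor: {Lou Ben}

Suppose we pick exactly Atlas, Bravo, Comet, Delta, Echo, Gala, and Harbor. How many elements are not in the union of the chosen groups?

Union of Atlas, Bravo, Comet, Delta, Echo, Gala, Harbor = {Lou, Fay, Ben, Mae, Ada, Eli, Jae} — that's every element, so 0 are uncovered.

0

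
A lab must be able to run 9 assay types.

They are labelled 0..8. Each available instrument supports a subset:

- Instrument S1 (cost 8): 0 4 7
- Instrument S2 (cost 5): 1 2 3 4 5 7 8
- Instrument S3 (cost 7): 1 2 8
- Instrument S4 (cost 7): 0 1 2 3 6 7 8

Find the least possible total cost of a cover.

S2, S4 together cover every assay (S2 ∪ S4 = {0, 1, 2, 3, 4, 5, 6, 7, 8}); total cost 5 + 7 = 12.
No covering selection has total cost below 12.

12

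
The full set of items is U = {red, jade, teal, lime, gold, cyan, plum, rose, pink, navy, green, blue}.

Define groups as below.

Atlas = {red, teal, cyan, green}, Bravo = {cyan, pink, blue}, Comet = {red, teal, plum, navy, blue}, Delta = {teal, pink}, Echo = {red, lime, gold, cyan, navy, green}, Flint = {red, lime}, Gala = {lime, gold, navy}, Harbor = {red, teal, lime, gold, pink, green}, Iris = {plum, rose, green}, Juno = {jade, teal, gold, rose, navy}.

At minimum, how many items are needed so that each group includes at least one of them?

The 4 items {teal, lime, pink, green} hit every group.
No choice of 3 items meets every group, so 4 is the minimum.

4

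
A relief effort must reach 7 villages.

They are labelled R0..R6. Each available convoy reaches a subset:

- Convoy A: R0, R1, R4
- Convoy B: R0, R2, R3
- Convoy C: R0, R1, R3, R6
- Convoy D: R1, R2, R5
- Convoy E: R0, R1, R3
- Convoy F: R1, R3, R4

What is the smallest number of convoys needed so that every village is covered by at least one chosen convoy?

C and D and F together: C ∪ D ∪ F = {R0, R1, R2, R3, R4, R5, R6} — every village is covered.
Only D contains R5, so D is forced; the remaining 4 villages need at least 2 more convoys (each remaining convoy adds at most 3) — so at least 3 convoys are needed, and 3 is optimal.

3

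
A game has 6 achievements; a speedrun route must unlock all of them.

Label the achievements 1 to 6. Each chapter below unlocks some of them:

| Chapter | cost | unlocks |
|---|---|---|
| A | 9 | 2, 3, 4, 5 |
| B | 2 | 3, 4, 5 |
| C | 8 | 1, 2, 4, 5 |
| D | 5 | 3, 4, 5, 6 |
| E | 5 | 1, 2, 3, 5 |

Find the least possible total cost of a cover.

D, E together cover every achievement (D ∪ E = {1, 2, 3, 4, 5, 6}); total cost 5 + 5 = 10.
The greedy pick B, E, D costs 12; no covering selection beats 10.

10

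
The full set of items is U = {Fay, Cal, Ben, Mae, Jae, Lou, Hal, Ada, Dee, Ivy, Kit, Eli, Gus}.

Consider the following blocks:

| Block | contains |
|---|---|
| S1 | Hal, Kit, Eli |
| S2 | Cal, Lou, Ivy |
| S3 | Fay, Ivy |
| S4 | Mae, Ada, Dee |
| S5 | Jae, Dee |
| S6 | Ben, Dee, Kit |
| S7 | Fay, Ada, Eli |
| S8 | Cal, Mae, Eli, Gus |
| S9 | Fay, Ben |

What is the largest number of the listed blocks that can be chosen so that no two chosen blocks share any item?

4

S1, S2, S5, S9 are pairwise disjoint (S1={Hal,Kit,Eli}; S2={Cal,Lou,Ivy}; S5={Jae,Dee}; S9={Fay,Ben}).
Every remaining block overlaps one of these, and no 5 of the listed blocks are pairwise disjoint, so 4 is the maximum.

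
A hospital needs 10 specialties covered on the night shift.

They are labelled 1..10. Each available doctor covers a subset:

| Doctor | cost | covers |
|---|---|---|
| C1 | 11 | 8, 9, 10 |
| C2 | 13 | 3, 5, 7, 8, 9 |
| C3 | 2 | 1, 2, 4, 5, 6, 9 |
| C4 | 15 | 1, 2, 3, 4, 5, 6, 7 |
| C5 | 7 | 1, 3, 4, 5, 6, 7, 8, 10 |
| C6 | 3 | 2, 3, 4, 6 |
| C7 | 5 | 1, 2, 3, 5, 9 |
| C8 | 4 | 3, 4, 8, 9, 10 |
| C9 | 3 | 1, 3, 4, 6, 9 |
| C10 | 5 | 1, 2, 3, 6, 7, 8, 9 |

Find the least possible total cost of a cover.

9

C3, C5 together cover every specialty (C3 ∪ C5 = {1, 2, 3, 4, 5, 6, 7, 8, 9, 10}); total cost 2 + 7 = 9.
The greedy pick C3, C8, C10 costs 11; no covering selection beats 9.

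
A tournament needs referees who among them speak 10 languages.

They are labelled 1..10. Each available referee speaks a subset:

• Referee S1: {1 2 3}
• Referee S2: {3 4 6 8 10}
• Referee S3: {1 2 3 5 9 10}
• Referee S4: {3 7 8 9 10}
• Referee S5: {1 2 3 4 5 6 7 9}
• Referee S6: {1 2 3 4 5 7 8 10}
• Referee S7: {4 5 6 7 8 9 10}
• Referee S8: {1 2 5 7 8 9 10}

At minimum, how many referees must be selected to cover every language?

S5 and S8 together: S5 ∪ S8 = {1, 2, 3, 4, 5, 6, 7, 8, 9, 10} — every language is covered.
No single referee has all 10 languages (the largest, S5, has 8), so 2 is optimal.

2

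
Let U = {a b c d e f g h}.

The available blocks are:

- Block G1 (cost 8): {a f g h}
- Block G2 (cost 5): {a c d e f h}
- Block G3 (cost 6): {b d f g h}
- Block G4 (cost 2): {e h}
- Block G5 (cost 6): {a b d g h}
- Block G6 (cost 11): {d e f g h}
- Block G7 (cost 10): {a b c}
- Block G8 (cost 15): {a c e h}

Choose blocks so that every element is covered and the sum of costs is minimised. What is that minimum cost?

11

G2, G5 together cover every element (G2 ∪ G5 = {a, b, c, d, e, f, g, h}); total cost 5 + 6 = 11.
No covering selection has total cost below 11.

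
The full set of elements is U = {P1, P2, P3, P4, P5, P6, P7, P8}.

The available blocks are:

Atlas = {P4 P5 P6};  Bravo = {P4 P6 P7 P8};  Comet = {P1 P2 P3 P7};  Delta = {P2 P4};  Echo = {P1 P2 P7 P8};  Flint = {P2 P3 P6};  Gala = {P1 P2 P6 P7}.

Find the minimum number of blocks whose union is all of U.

Take {Atlas, Echo, Flint}. Their union is {P1, P2, P3, P4, P5, P6, P7, P8}, which is all 8 elements.
Only Atlas contains P5, so Atlas is forced; the remaining 5 elements need at least 2 more blocks (each remaining block adds at most 4) — so at least 3 blocks are needed, and 3 is optimal.

3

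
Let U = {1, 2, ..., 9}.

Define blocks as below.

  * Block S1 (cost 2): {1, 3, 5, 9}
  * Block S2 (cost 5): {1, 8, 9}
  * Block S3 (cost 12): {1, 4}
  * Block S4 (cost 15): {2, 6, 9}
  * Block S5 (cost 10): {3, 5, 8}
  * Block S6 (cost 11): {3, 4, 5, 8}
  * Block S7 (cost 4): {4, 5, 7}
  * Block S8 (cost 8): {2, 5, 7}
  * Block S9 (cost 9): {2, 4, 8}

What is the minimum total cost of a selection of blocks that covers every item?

26

S1, S2, S4, S7 together cover every item (S1 ∪ S2 ∪ S4 ∪ S7 = {1, 2, 3, 4, 5, 6, 7, 8, 9}); total cost 2 + 5 + 15 + 4 = 26.
The greedy pick S1, S7, S9, S4 costs 30; no covering selection beats 26.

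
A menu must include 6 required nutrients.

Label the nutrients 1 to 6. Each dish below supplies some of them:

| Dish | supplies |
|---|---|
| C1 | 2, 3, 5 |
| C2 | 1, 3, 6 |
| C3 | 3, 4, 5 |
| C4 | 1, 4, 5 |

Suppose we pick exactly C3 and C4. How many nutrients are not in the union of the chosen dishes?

Union of C3, C4 = {1, 3, 4, 5}.
Not covered: 2, 6 — 2 nutrients.

2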